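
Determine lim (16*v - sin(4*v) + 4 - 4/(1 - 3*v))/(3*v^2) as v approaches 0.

Substitution gives 0/0; apply L'Hôpital's rule 2 times.
After differentiating numerator and denominator 2 times the quotient is (16*sin(4*v) + 72/(3*v - 1)^3)/(6); at v = 0 this is -12.

-12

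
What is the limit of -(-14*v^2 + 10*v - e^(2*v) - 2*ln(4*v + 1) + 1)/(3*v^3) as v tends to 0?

Substitution gives 0/0 (the numerator vanishes to order 3).
Expand each term to order v^3: the coefficient of v^3 in -2·ln(1 + 4v) is -128/3 and in −e^(2v) is -4/3.
Lower-order terms cancel with the polynomial part, so the numerator is (-44)·v^3 + o(v^3), and the limit is (-44)/(-3) = 44/3.

44/3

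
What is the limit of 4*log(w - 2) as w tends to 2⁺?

As w → 2⁺, w - 2 → 0⁺ and ln(w - 2) → −∞.
Multiplying by 4 gives -∞.

-∞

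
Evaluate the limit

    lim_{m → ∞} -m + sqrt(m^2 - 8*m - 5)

This has the form ∞ − ∞. Multiply and divide by the conjugate √(m^2 - 8*m - 5) + m.
That gives (-8m - 5) / (√(m^2 - 8*m - 5) + m).
Divide numerator and denominator by m: the limit is -8/(2·1) = -4.

-4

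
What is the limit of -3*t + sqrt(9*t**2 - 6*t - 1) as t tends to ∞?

This has the form ∞ − ∞. Multiply and divide by the conjugate √(9*t^2 - 6*t - 1) + 3t.
That gives (-6t - 1) / (√(9*t^2 - 6*t - 1) + 3t).
Divide numerator and denominator by t: the limit is -6/(2·3) = -1.

-1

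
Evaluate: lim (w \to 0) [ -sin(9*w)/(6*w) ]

Substitution gives 0/0.
Write it as (9/(-6))·sin(9w)/(9w); since sin(u)/u → 1, the limit is -3/2.

-3/2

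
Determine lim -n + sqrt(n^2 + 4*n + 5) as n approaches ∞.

An ∞ − ∞ form. Rationalising with the conjugate, the difference becomes (4n + 5) / (√(n^2 + 4*n + 5) + n).
For large n the denominator behaves like 2·n, so the quotient tends to 4/2 = 2.

2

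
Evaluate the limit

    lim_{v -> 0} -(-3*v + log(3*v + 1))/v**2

Direct substitution gives 0/0.
Apply L'Hôpital: lim (-3 + 3/(3*v + 1))/(-2*v), still 0/0.
After 2 applications of L'Hôpital's rule the quotient is (-9/(3*v + 1)^2)/(-2); substituting v = 0 gives 9/2.

9/2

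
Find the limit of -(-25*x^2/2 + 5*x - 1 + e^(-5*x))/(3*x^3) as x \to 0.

125/18

Direct substitution gives 0/0.
Apply L'Hôpital: lim (-25*x + 5 - 5*e^(-5*x))/(-9*x^2), still 0/0.
Apply L'Hôpital: lim (-25 + 25*e^(-5*x))/(-18*x), still 0/0.
After 3 applications of L'Hôpital's rule the quotient is (-125*e^(-5*x))/(-18); substituting x = 0 gives 125/18.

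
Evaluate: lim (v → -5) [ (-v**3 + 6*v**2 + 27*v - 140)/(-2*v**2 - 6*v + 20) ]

Since v = -5 makes numerator and denominator zero, (v + 5) divides both.
Cancelling it gives (-v^2 + 11*v - 28)/(4 - 2*v); now plug in v = -5 to get -54/7.

-54/7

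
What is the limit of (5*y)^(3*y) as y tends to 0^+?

Base → 0⁺ and exponent → 0⁺: a 0^0 form.
Take logs: 3y·ln(5y). This is 0·(−∞); rewriting as ln(5y)/(1/(3y)) and applying L'Hôpital gives 0.
Hence the limit is e^0 = 1.

1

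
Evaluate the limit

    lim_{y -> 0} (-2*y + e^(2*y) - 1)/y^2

Direct substitution gives 0/0.
Apply L'Hôpital: lim (2*e^(2*y) - 2)/(2*y), still 0/0.
After 2 applications of L'Hôpital's rule the quotient is (4*e^(2*y))/(2); substituting y = 0 gives 2.

2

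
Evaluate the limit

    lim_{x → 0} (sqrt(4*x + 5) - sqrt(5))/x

Substitution gives 0/0. Multiply numerator and denominator by the conjugate √(5 + 4x) + √5.
The numerator becomes (5 + 4x) − 5 = 4x, so the expression simplifies to 4/(√(5 + 4x) + √5).
Letting x → 0 gives 4/(2√5) = 2*√(5)/5.

2*√(5)/5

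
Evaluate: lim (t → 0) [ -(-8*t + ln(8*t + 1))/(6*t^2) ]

16/3

Direct substitution gives 0/0.
Apply L'Hôpital: lim (-8 + 8/(8*t + 1))/(-12*t), still 0/0.
After 2 applications of L'Hôpital's rule the quotient is (-64/(8*t + 1)^2)/(-12); substituting t = 0 gives 16/3.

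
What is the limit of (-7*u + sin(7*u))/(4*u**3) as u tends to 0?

Direct substitution gives 0/0.
Apply L'Hôpital: lim (7*cos(7*u) - 7)/(12*u^2), still 0/0.
Apply L'Hôpital: lim (-49*sin(7*u))/(24*u), still 0/0.
After 3 applications of L'Hôpital's rule the quotient is (-343*cos(7*u))/(24); substituting u = 0 gives -343/24.

-343/24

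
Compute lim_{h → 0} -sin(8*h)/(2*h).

-4

Substitution gives 0/0.
Write it as (8/(-2))·sin(8h)/(8h); since sin(u)/u → 1, the limit is -4.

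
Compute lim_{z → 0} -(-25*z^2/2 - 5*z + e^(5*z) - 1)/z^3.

-125/6

Direct substitution gives 0/0.
Apply L'Hôpital: lim (-25*z + 5*e^(5*z) - 5)/(-3*z^2), still 0/0.
Apply L'Hôpital: lim (25*e^(5*z) - 25)/(-6*z), still 0/0.
After 3 applications of L'Hôpital's rule the quotient is (125*e^(5*z))/(-6); substituting z = 0 gives -125/6.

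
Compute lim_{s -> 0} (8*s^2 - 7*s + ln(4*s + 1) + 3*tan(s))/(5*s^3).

67/15

Substitution gives 0/0; apply L'Hôpital's rule 3 times.
After differentiating numerator and denominator 3 times the quotient is (18*tan(s)^2/cos(s)^2 + 6/cos(s)^2 + 128/(4*s + 1)^3)/(30); at s = 0 this is 67/15.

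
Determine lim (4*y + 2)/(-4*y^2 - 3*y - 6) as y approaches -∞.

0

The denominator has degree 2 and the numerator degree 1. Dividing numerator and denominator by y^2 sends every term to 0 except the leading denominator term, so the limit is 0.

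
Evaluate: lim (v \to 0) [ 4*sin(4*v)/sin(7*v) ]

16/7

Substitution gives 0/0.
Divide numerator and denominator by v: sin(4v)/v → 4 and sin(7v)/v → 7, so the limit is 4·4/7 = 16/7.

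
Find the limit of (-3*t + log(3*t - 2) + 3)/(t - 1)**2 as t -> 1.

Direct substitution gives 0/0.
Apply L'Hôpital: lim (-3 + 3/(3*t - 2))/(2*t - 2), still 0/0.
After 2 applications of L'Hôpital's rule the quotient is (-9/(3*t - 2)^2)/(2); substituting t = 1 gives -9/2.

-9/2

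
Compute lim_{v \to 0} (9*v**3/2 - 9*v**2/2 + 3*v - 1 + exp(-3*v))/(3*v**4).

9/8

Direct substitution gives 0/0.
Apply L'Hôpital: lim (27*v^2/2 - 9*v + 3 - 3*e^(-3*v))/(12*v^3), still 0/0.
Apply L'Hôpital: lim (27*v - 9 + 9*e^(-3*v))/(36*v^2), still 0/0.
Apply L'Hôpital: lim (27 - 27*e^(-3*v))/(72*v), still 0/0.
After 4 applications of L'Hôpital's rule the quotient is (81*e^(-3*v))/(72); substituting v = 0 gives 9/8.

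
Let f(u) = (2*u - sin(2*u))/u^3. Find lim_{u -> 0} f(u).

Direct substitution gives 0/0.
Apply L'Hôpital: lim (2 - 2*cos(2*u))/(3*u^2), still 0/0.
Apply L'Hôpital: lim (4*sin(2*u))/(6*u), still 0/0.
After 3 applications of L'Hôpital's rule the quotient is (8*cos(2*u))/(6); substituting u = 0 gives 4/3.

4/3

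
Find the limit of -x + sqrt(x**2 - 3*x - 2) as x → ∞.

-3/2

This has the form ∞ − ∞. Multiply and divide by the conjugate √(x^2 - 3*x - 2) + x.
That gives (-3x - 2) / (√(x^2 - 3*x - 2) + x).
Divide numerator and denominator by x: the limit is -3/(2·1) = -3/2.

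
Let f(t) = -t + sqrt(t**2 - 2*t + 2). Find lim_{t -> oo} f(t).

-1

This has the form ∞ − ∞. Multiply and divide by the conjugate √(t^2 - 2*t + 2) + t.
That gives (-2t + 2) / (√(t^2 - 2*t + 2) + t).
Divide numerator and denominator by t: the limit is -2/(2·1) = -1.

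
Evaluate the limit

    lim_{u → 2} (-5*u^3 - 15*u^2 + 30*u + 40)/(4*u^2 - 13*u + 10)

-30

Since u = 2 makes numerator and denominator zero, (u - 2) divides both.
Cancelling it gives (-5*u^2 - 25*u - 20)/(4*u - 5); now plug in u = 2 to get -30.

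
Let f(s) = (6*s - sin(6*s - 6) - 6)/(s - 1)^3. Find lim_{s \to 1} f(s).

Direct substitution gives 0/0.
Apply L'Hôpital: lim (6 - 6*cos(6*s - 6))/(3*(s - 1)^2), still 0/0.
Apply L'Hôpital: lim (36*sin(6*s - 6))/(6*s - 6), still 0/0.
After 3 applications of L'Hôpital's rule the quotient is (216*cos(6*s - 6))/(6); substituting s = 1 gives 36.

36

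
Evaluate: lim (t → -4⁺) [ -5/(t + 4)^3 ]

-∞

As t → -4⁺, (t + 4) → 0⁺, so (t + 4)^3 → 0⁺ and -5/(t + 4)^3 → -∞.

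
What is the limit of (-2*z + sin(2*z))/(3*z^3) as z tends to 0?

Direct substitution gives 0/0.
Apply L'Hôpital: lim (2*cos(2*z) - 2)/(9*z^2), still 0/0.
Apply L'Hôpital: lim (-4*sin(2*z))/(18*z), still 0/0.
After 3 applications of L'Hôpital's rule the quotient is (-8*cos(2*z))/(18); substituting z = 0 gives -4/9.

-4/9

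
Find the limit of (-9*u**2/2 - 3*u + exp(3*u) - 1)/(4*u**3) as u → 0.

Direct substitution gives 0/0.
Apply L'Hôpital: lim (-9*u + 3*e^(3*u) - 3)/(12*u^2), still 0/0.
Apply L'Hôpital: lim (9*e^(3*u) - 9)/(24*u), still 0/0.
After 3 applications of L'Hôpital's rule the quotient is (27*e^(3*u))/(24); substituting u = 0 gives 9/8.

9/8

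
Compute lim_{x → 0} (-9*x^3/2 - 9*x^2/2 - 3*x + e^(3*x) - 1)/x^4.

Direct substitution gives 0/0.
Apply L'Hôpital: lim (-27*x^2/2 - 9*x + 3*e^(3*x) - 3)/(4*x^3), still 0/0.
Apply L'Hôpital: lim (-27*x + 9*e^(3*x) - 9)/(12*x^2), still 0/0.
Apply L'Hôpital: lim (27*e^(3*x) - 27)/(24*x), still 0/0.
After 4 applications of L'Hôpital's rule the quotient is (81*e^(3*x))/(24); substituting x = 0 gives 27/8.

27/8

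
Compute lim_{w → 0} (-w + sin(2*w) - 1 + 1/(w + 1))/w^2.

Substitution gives 0/0; apply L'Hôpital's rule 2 times.
After differentiating numerator and denominator 2 times the quotient is (-4*sin(2*w) + 2/(w + 1)^3)/(2); at w = 0 this is 1.

1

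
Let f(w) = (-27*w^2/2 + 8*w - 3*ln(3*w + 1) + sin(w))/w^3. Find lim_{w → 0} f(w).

Substitution gives 0/0 (the numerator vanishes to order 3).
Expand each term to order w^3: the coefficient of w^3 in sin(w) is -1/6 and in -3·ln(1 + 3w) is -27.
Lower-order terms cancel with the polynomial part, so the numerator is (-163/6)·w^3 + o(w^3), and the limit is (-163/6)/(1) = -163/6.

-163/6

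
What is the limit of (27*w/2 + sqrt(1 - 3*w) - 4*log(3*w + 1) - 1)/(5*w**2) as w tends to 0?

27/8

Substitution gives 0/0 (the numerator vanishes to order 2).
Expand each term to order w^2: the coefficient of w^2 in √(1 - 3w) is -9/8 and in -4·ln(1 + 3w) is 18.
Lower-order terms cancel with the polynomial part, so the numerator is (135/8)·w^2 + o(w^2), and the limit is (135/8)/(5) = 27/8.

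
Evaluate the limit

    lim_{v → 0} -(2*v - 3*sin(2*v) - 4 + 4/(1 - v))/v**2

Substitution gives 0/0; apply L'Hôpital's rule 2 times.
After differentiating numerator and denominator 2 times the quotient is (12*sin(2*v) - 8/(v - 1)^3)/(-2); at v = 0 this is -4.

-4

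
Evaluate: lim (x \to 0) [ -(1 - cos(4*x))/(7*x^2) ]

Substitution gives 0/0.
Use (1 − cos u)/u² → 1/2 with u = 4x: the limit is 4²/(2·(-7)) = -8/7.

-8/7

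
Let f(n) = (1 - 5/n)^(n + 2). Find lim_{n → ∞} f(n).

Let L be the limit and take ln: ln L = lim (n + 2)·ln(1 - 5/n) = lim (n + 2)·(-5/n + O(1/n²)) = -5.
Hence L = e^(-5).

e^(-5)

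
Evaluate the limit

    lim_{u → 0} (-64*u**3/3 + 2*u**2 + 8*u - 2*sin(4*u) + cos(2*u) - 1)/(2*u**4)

1/3

Substitution gives 0/0 (the numerator vanishes to order 4).
Expand each term to order u^4: the coefficient of u^4 in cos(2u) is 2/3 and in -2·sin(4u) is 0.
Lower-order terms cancel with the polynomial part, so the numerator is (2/3)·u^4 + o(u^4), and the limit is (2/3)/(2) = 1/3.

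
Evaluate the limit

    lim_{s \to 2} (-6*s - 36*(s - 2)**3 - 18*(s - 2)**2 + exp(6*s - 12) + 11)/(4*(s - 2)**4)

Direct substitution gives 0/0.
Apply L'Hôpital: lim (-36*s - 108*(s - 2)^2 + 6*e^(6*s - 12) + 66)/(16*(s - 2)^3), still 0/0.
Apply L'Hôpital: lim (-216*s + 36*e^(6*s - 12) + 396)/(48*(s - 2)^2), still 0/0.
Apply L'Hôpital: lim (216*e^(6*s - 12) - 216)/(96*s - 192), still 0/0.
After 4 applications of L'Hôpital's rule the quotient is (1296*e^(6*s - 12))/(96); substituting s = 2 gives 27/2.

27/2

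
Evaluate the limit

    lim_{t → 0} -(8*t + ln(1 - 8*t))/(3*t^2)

32/3

Direct substitution gives 0/0.
Apply L'Hôpital: lim (8 - 8/(1 - 8*t))/(-6*t), still 0/0.
After 2 applications of L'Hôpital's rule the quotient is (-64/(1 - 8*t)^2)/(-6); substituting t = 0 gives 32/3.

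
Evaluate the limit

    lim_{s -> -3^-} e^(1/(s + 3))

As s → -3⁻, 1/(s + 3) → −∞, so e^(1/(s + 3)) → 0.

0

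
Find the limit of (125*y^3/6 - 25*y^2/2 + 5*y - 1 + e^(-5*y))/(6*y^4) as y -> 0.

Direct substitution gives 0/0.
Apply L'Hôpital: lim (125*y^2/2 - 25*y + 5 - 5*e^(-5*y))/(24*y^3), still 0/0.
Apply L'Hôpital: lim (125*y - 25 + 25*e^(-5*y))/(72*y^2), still 0/0.
Apply L'Hôpital: lim (125 - 125*e^(-5*y))/(144*y), still 0/0.
After 4 applications of L'Hôpital's rule the quotient is (625*e^(-5*y))/(144); substituting y = 0 gives 625/144.

625/144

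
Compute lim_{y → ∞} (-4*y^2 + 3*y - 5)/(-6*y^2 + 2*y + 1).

2/3

Numerator and denominator both have degree 2.
Dividing every term by y^2, all lower-order terms vanish and the limit is the ratio of leading coefficients, -4/(-6) = 2/3.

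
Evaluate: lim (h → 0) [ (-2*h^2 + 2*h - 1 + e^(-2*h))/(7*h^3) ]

-4/21

Direct substitution gives 0/0.
Apply L'Hôpital: lim (-4*h + 2 - 2*e^(-2*h))/(21*h^2), still 0/0.
Apply L'Hôpital: lim (-4 + 4*e^(-2*h))/(42*h), still 0/0.
After 3 applications of L'Hôpital's rule the quotient is (-8*e^(-2*h))/(42); substituting h = 0 gives -4/21.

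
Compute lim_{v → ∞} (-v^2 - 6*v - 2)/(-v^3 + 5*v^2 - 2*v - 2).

The denominator has degree 3 and the numerator degree 2. Dividing numerator and denominator by v^3 sends every term to 0 except the leading denominator term, so the limit is 0.

0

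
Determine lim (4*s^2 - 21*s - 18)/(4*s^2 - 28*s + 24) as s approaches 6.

27/20

Direct substitution gives 0/0, so factor. Both numerator and denominator have (s - 6) as a factor.
After cancelling, the expression reduces to (4*s + 3)/(4*s - 4).
Substituting s = 6 gives 27/20.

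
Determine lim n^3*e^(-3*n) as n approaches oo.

Write as n^3/e^{3n}, an ∞/∞ form.
Exponential growth dominates any polynomial, so repeated L'Hôpital (or the standard result) gives 0.

0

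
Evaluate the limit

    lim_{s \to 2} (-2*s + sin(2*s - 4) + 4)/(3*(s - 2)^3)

Direct substitution gives 0/0.
Apply L'Hôpital: lim (2*cos(2*s - 4) - 2)/(9*(s - 2)^2), still 0/0.
Apply L'Hôpital: lim (-4*sin(2*s - 4))/(18*s - 36), still 0/0.
After 3 applications of L'Hôpital's rule the quotient is (-8*cos(2*s - 4))/(18); substituting s = 2 gives -4/9.

-4/9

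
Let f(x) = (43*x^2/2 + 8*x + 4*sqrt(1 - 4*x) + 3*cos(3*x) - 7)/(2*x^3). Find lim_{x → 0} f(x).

-8

Substitution gives 0/0; apply L'Hôpital's rule 3 times.
After differentiating numerator and denominator 3 times the quotient is (81*sin(3*x) - 96/(1 - 4*x)^(5/2))/(12); at x = 0 this is -8.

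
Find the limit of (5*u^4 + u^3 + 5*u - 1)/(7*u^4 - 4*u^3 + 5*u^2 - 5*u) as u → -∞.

5/7

Numerator and denominator both have degree 4.
Dividing every term by u^4, all lower-order terms vanish and the limit is the ratio of leading coefficients, 5/(7) = 5/7.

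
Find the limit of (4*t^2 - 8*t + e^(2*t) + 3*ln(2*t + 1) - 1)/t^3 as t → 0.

Substitution gives 0/0 (the numerator vanishes to order 3).
Expand each term to order t^3: the coefficient of t^3 in 3·ln(1 + 2t) is 8 and in e^(2t) is 4/3.
Lower-order terms cancel with the polynomial part, so the numerator is (28/3)·t^3 + o(t^3), and the limit is (28/3)/(1) = 28/3.

28/3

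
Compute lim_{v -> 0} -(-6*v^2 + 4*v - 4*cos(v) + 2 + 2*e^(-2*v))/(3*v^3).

8/9

Substitution gives 0/0 (the numerator vanishes to order 3).
Expand each term to order v^3: the coefficient of v^3 in -4·cos(v) is 0 and in 2·e^(-2v) is -8/3.
Lower-order terms cancel with the polynomial part, so the numerator is (-8/3)·v^3 + o(v^3), and the limit is (-8/3)/(-3) = 8/9.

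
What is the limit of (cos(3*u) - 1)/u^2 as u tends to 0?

-9/2

Direct substitution gives 0/0.
Apply L'Hôpital: lim (-3*sin(3*u))/(2*u), still 0/0.
After 2 applications of L'Hôpital's rule the quotient is (-9*cos(3*u))/(2); substituting u = 0 gives -9/2.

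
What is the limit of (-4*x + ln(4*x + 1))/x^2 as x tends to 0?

Direct substitution gives 0/0.
Apply L'Hôpital: lim (-4 + 4/(4*x + 1))/(2*x), still 0/0.
After 2 applications of L'Hôpital's rule the quotient is (-16/(4*x + 1)^2)/(2); substituting x = 0 gives -8.

-8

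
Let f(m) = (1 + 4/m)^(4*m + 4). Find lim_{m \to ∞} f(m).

Write it as [(1 + 4/m)^m]^(4) · (1 + 4/m)^(4). The bracketed term tends to e^(4) and the second factor to 1, so the limit is e^(16).

e^(16)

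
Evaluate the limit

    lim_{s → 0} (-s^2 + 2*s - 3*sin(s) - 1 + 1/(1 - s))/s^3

Substitution gives 0/0 (the numerator vanishes to order 3).
Expand each term to order s^3: the coefficient of s^3 in -3·sin(s) is 1/2 and in 1/(1 - s) is 1.
Lower-order terms cancel with the polynomial part, so the numerator is (3/2)·s^3 + o(s^3), and the limit is (3/2)/(1) = 3/2.

3/2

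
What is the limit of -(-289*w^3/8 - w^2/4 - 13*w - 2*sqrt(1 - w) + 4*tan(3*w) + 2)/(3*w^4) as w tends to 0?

-5/192

Substitution gives 0/0; apply L'Hôpital's rule 4 times.
After differentiating numerator and denominator 4 times the quotient is (7776*tan(3*w)^3/cos(3*w)^2 + 5184*tan(3*w)/cos(3*w)^2 + 15/(8*(1 - w)^(7/2)))/(-72); at w = 0 this is -5/192.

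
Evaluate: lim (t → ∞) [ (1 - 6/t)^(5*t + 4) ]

Write it as [(1 - 6/t)^t]^(5) · (1 - 6/t)^(4). The bracketed term tends to e^(-6) and the second factor to 1, so the limit is e^(-30).

e^(-30)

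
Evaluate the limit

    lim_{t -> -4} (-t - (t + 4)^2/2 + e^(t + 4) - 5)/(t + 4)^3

Direct substitution gives 0/0.
Apply L'Hôpital: lim (-t + e^(t + 4) - 5)/(3*(t + 4)^2), still 0/0.
Apply L'Hôpital: lim (e^(t + 4) - 1)/(6*t + 24), still 0/0.
After 3 applications of L'Hôpital's rule the quotient is (e^(t + 4))/(6); substituting t = -4 gives 1/6.

1/6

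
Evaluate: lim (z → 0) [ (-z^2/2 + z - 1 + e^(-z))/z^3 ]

-1/6

Direct substitution gives 0/0.
Apply L'Hôpital: lim (-z + 1 - e^(-z))/(3*z^2), still 0/0.
Apply L'Hôpital: lim (-1 + e^(-z))/(6*z), still 0/0.
After 3 applications of L'Hôpital's rule the quotient is (-e^(-z))/(6); substituting z = 0 gives -1/6.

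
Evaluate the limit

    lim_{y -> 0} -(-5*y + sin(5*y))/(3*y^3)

125/18

Direct substitution gives 0/0.
Apply L'Hôpital: lim (5*cos(5*y) - 5)/(-9*y^2), still 0/0.
Apply L'Hôpital: lim (-25*sin(5*y))/(-18*y), still 0/0.
After 3 applications of L'Hôpital's rule the quotient is (-125*cos(5*y))/(-18); substituting y = 0 gives 125/18.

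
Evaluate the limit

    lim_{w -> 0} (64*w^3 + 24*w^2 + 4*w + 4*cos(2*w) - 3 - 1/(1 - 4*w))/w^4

Substitution gives 0/0; apply L'Hôpital's rule 4 times.
After differentiating numerator and denominator 4 times the quotient is (64*cos(2*w) + 6144/(4*w - 1)^5)/(24); at w = 0 this is -760/3.

-760/3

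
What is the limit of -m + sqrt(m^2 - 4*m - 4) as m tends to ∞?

This has the form ∞ − ∞. Multiply and divide by the conjugate √(m^2 - 4*m - 4) + m.
That gives (-4m - 4) / (√(m^2 - 4*m - 4) + m).
Divide numerator and denominator by m: the limit is -4/(2·1) = -2.

-2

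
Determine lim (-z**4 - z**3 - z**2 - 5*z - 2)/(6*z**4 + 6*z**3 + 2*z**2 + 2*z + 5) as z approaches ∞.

-1/6

Numerator and denominator both have degree 4.
Dividing every term by z^4, all lower-order terms vanish and the limit is the ratio of leading coefficients, -1/(6) = -1/6.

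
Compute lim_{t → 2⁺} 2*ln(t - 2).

As t → 2⁺, t - 2 → 0⁺ and ln(t - 2) → −∞.
Multiplying by 2 gives -∞.

-∞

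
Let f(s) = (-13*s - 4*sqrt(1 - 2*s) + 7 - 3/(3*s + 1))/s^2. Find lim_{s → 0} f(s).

Substitution gives 0/0; apply L'Hôpital's rule 2 times.
After differentiating numerator and denominator 2 times the quotient is (-54/(3*s + 1)^3 + 4/(1 - 2*s)^(3/2))/(2); at s = 0 this is -25.

-25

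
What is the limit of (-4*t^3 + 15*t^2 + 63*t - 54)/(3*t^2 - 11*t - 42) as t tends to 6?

Since t = 6 makes numerator and denominator zero, (t - 6) divides both.
Cancelling it gives (-4*t^2 - 9*t + 9)/(3*t + 7); now plug in t = 6 to get -189/25.

-189/25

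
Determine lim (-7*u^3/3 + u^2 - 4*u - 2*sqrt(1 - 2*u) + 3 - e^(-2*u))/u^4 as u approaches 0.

7/12

Substitution gives 0/0 (the numerator vanishes to order 4).
Expand each term to order u^4: the coefficient of u^4 in -2·√(1 - 2u) is 5/4 and in −e^(-2u) is -2/3.
Lower-order terms cancel with the polynomial part, so the numerator is (7/12)·u^4 + o(u^4), and the limit is (7/12)/(1) = 7/12.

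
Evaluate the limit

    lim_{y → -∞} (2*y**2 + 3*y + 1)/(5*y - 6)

-∞

The numerator has higher degree (2 > 1); the quotient behaves like (2/(5))·y^1 for large |y|.
As y → −∞ this diverges to -∞.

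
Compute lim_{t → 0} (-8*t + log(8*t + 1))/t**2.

-32

Direct substitution gives 0/0.
Apply L'Hôpital: lim (-8 + 8/(8*t + 1))/(2*t), still 0/0.
After 2 applications of L'Hôpital's rule the quotient is (-64/(8*t + 1)^2)/(2); substituting t = 0 gives -32.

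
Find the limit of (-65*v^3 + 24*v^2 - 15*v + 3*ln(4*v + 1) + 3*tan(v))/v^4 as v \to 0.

Substitution gives 0/0; apply L'Hôpital's rule 4 times.
After differentiating numerator and denominator 4 times the quotient is (72*tan(v)^3/cos(v)^2 + 48*tan(v)/cos(v)^2 - 4608/(4*v + 1)^4)/(24); at v = 0 this is -192.

-192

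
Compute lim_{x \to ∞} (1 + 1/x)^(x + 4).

Write it as [(1 + 1/x)^x]^(1) · (1 + 1/x)^(4). The bracketed term tends to e^(1) and the second factor to 1, so the limit is e^(1).

e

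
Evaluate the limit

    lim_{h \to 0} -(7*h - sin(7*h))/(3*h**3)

Direct substitution gives 0/0.
Apply L'Hôpital: lim (7 - 7*cos(7*h))/(-9*h^2), still 0/0.
Apply L'Hôpital: lim (49*sin(7*h))/(-18*h), still 0/0.
After 3 applications of L'Hôpital's rule the quotient is (343*cos(7*h))/(-18); substituting h = 0 gives -343/18.

-343/18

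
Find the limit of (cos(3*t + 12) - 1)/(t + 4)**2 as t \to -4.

Direct substitution gives 0/0.
Apply L'Hôpital: lim (-3*sin(3*t + 12))/(2*t + 8), still 0/0.
After 2 applications of L'Hôpital's rule the quotient is (-9*cos(3*t + 12))/(2); substituting t = -4 gives -9/2.

-9/2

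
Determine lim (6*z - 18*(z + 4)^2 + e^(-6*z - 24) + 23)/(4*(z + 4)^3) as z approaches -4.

-9

Direct substitution gives 0/0.
Apply L'Hôpital: lim (-36*z - 6*e^(-6*z - 24) - 138)/(12*(z + 4)^2), still 0/0.
Apply L'Hôpital: lim (36*e^(-6*z - 24) - 36)/(24*z + 96), still 0/0.
After 3 applications of L'Hôpital's rule the quotient is (-216*e^(-6*z - 24))/(24); substituting z = -4 gives -9.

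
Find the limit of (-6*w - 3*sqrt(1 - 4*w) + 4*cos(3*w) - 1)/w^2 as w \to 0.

-12

Substitution gives 0/0; apply L'Hôpital's rule 2 times.
After differentiating numerator and denominator 2 times the quotient is (-36*cos(3*w) + 12/(1 - 4*w)^(3/2))/(2); at w = 0 this is -12.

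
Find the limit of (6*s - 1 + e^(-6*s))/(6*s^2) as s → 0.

3

Direct substitution gives 0/0.
Apply L'Hôpital: lim (6 - 6*e^(-6*s))/(12*s), still 0/0.
After 2 applications of L'Hôpital's rule the quotient is (36*e^(-6*s))/(12); substituting s = 0 gives 3.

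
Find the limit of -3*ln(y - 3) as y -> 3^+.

∞

As y → 3⁺, y - 3 → 0⁺ and ln(y - 3) → −∞.
Multiplying by -3 gives ∞.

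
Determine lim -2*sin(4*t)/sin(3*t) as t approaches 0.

Substitution gives 0/0.
Divide numerator and denominator by t: sin(4t)/t → 4 and sin(3t)/t → 3, so the limit is -2·4/3 = -8/3.

-8/3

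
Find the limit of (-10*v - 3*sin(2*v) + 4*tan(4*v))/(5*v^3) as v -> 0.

Substitution gives 0/0; apply L'Hôpital's rule 3 times.
After differentiating numerator and denominator 3 times the quotient is (24*cos(2*v) + 1536*tan(4*v)^4 + 2048*tan(4*v)^2 + 512)/(30); at v = 0 this is 268/15.

268/15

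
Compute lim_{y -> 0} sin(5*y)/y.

5

Substitution gives 0/0.
Write it as (5)·sin(5y)/(5y); since sin(u)/u → 1, the limit is 5.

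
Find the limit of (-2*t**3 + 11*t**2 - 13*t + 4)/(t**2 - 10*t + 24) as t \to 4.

21/2

Since t = 4 makes numerator and denominator zero, (t - 4) divides both.
Cancelling it gives (-2*t^2 + 3*t - 1)/(t - 6); now plug in t = 4 to get 21/2.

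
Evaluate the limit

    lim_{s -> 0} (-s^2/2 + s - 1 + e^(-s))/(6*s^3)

Direct substitution gives 0/0.
Apply L'Hôpital: lim (-s + 1 - e^(-s))/(18*s^2), still 0/0.
Apply L'Hôpital: lim (-1 + e^(-s))/(36*s), still 0/0.
After 3 applications of L'Hôpital's rule the quotient is (-e^(-s))/(36); substituting s = 0 gives -1/36.

-1/36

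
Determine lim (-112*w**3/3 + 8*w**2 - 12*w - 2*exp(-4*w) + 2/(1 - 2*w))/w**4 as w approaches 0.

Substitution gives 0/0; apply L'Hôpital's rule 4 times.
After differentiating numerator and denominator 4 times the quotient is (-512*e^(-4*w) - 768/(2*w - 1)^5)/(24); at w = 0 this is 32/3.

32/3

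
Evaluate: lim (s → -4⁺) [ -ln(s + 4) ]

∞

As s → -4⁺, s + 4 → 0⁺ and ln(s + 4) → −∞.
Multiplying by -1 gives ∞.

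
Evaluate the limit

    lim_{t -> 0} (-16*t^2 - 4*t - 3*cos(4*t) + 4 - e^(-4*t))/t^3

Substitution gives 0/0; apply L'Hôpital's rule 3 times.
After differentiating numerator and denominator 3 times the quotient is (-192*sin(4*t) + 64*e^(-4*t))/(6); at t = 0 this is 32/3.

32/3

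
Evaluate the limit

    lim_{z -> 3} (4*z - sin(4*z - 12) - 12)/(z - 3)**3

32/3

Direct substitution gives 0/0.
Apply L'Hôpital: lim (4 - 4*cos(4*z - 12))/(3*(z - 3)^2), still 0/0.
Apply L'Hôpital: lim (16*sin(4*z - 12))/(6*z - 18), still 0/0.
After 3 applications of L'Hôpital's rule the quotient is (64*cos(4*z - 12))/(6); substituting z = 3 gives 32/3.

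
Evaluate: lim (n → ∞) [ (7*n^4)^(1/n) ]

Base → ∞ and exponent → 0: an ∞^0 form.
Take logs: (1/n)·ln(7·n^4) = (ln 7 + 4·ln n)/n → 0.
So the limit is e^0 = 1.

1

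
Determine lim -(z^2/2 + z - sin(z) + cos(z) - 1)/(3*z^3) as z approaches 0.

-1/18

Substitution gives 0/0; apply L'Hôpital's rule 3 times.
After differentiating numerator and denominator 3 times the quotient is (sin(z) + cos(z))/(-18); at z = 0 this is -1/18.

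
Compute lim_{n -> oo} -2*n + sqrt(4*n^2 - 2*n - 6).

This has the form ∞ − ∞. Multiply and divide by the conjugate √(4*n^2 - 2*n - 6) + 2n.
That gives (-2n - 6) / (√(4*n^2 - 2*n - 6) + 2n).
Divide numerator and denominator by n: the limit is -2/(2·2) = -1/2.

-1/2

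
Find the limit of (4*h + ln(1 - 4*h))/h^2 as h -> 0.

Direct substitution gives 0/0.
Apply L'Hôpital: lim (4 - 4/(1 - 4*h))/(2*h), still 0/0.
After 2 applications of L'Hôpital's rule the quotient is (-16/(1 - 4*h)^2)/(2); substituting h = 0 gives -8.

-8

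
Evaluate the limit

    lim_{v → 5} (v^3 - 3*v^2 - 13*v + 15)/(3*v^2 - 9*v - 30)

32/21

Since v = 5 makes numerator and denominator zero, (v - 5) divides both.
Cancelling it gives (v^2 + 2*v - 3)/(3*v + 6); now plug in v = 5 to get 32/21.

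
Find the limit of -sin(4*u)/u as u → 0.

Substitution gives 0/0.
Write it as (4/(-1))·sin(4u)/(4u); since sin(θ)/θ → 1, the limit is -4.

-4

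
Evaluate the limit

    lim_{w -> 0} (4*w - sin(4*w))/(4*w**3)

Direct substitution gives 0/0.
Apply L'Hôpital: lim (4 - 4*cos(4*w))/(12*w^2), still 0/0.
Apply L'Hôpital: lim (16*sin(4*w))/(24*w), still 0/0.
After 3 applications of L'Hôpital's rule the quotient is (64*cos(4*w))/(24); substituting w = 0 gives 8/3.

8/3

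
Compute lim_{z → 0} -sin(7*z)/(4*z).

Substitution gives 0/0.
Write it as (7/(-4))·sin(7z)/(7z); since sin(u)/u → 1, the limit is -7/4.

-7/4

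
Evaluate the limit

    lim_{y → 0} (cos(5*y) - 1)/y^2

Direct substitution gives 0/0.
Apply L'Hôpital: lim (-5*sin(5*y))/(2*y), still 0/0.
After 2 applications of L'Hôpital's rule the quotient is (-25*cos(5*y))/(2); substituting y = 0 gives -25/2.

-25/2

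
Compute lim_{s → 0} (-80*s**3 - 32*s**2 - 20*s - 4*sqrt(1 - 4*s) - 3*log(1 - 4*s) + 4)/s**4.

232

Substitution gives 0/0 (the numerator vanishes to order 4).
Expand each term to order s^4: the coefficient of s^4 in -3·ln(1 - 4s) is 192 and in -4·√(1 - 4s) is 40.
Lower-order terms cancel with the polynomial part, so the numerator is (232)·s^4 + o(s^4), and the limit is (232)/(1) = 232.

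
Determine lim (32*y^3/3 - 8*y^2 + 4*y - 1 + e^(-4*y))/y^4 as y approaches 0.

Direct substitution gives 0/0.
Apply L'Hôpital: lim (32*y^2 - 16*y + 4 - 4*e^(-4*y))/(4*y^3), still 0/0.
Apply L'Hôpital: lim (64*y - 16 + 16*e^(-4*y))/(12*y^2), still 0/0.
Apply L'Hôpital: lim (64 - 64*e^(-4*y))/(24*y), still 0/0.
After 4 applications of L'Hôpital's rule the quotient is (256*e^(-4*y))/(24); substituting y = 0 gives 32/3.

32/3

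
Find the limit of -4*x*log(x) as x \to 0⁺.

0

This is a 0·(−∞) form. Rewrite as -4·ln(x) / x^(−1) and apply L'Hôpital:
the derivative quotient is -4·(1/x) / (−1·x^(−2)) = (4/1)·x^1 → 0.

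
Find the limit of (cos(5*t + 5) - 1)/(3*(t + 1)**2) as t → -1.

Direct substitution gives 0/0.
Apply L'Hôpital: lim (-5*sin(5*t + 5))/(6*t + 6), still 0/0.
After 2 applications of L'Hôpital's rule the quotient is (-25*cos(5*t + 5))/(6); substituting t = -1 gives -25/6.

-25/6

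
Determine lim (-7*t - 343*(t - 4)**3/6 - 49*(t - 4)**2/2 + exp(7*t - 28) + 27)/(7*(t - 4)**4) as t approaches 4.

Direct substitution gives 0/0.
Apply L'Hôpital: lim (-49*t - 343*(t - 4)^2/2 + 7*e^(7*t - 28) + 189)/(28*(t - 4)^3), still 0/0.
Apply L'Hôpital: lim (-343*t + 49*e^(7*t - 28) + 1323)/(84*(t - 4)^2), still 0/0.
Apply L'Hôpital: lim (343*e^(7*t - 28) - 343)/(168*t - 672), still 0/0.
After 4 applications of L'Hôpital's rule the quotient is (2401*e^(7*t - 28))/(168); substituting t = 4 gives 343/24.

343/24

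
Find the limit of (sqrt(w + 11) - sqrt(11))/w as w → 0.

√(11)/22

Substitution gives 0/0. Multiply numerator and denominator by the conjugate √(11 + w) + √11.
The numerator becomes (11 + w) − 11 = w, so the expression simplifies to 1/(√(11 + w) + √11).
Letting w → 0 gives 1/(2√11) = √(11)/22.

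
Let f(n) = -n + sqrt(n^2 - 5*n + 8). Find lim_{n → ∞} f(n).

-5/2

This has the form ∞ − ∞. Multiply and divide by the conjugate √(n^2 - 5*n + 8) + n.
That gives (-5n + 8) / (√(n^2 - 5*n + 8) + n).
Divide numerator and denominator by n: the limit is -5/(2·1) = -5/2.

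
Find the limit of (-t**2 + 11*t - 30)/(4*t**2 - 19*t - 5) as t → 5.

1/21

At t = 5 both the top and bottom vanish — a removable singularity. Factoring out (t - 5) from each leaves (6 - t)/(4*t + 1), which at t = 5 equals 1/21.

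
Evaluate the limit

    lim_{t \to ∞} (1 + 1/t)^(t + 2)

e

The base → 1 and the exponent → ∞: a 1^∞ form.
Take logarithms: (t + 2)·ln(1 + 1/t). Since ln(1+u) ~ u for small u, this behaves like (t)·(1/t) → 1.
So the limit is e^(1).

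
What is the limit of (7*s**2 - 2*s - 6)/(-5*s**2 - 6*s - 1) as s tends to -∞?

-7/5

Numerator and denominator both have degree 2.
Dividing every term by s^2, all lower-order terms vanish and the limit is the ratio of leading coefficients, 7/(-5) = -7/5.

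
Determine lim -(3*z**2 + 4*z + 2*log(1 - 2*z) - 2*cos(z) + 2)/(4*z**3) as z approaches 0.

Substitution gives 0/0 (the numerator vanishes to order 3).
Expand each term to order z^3: the coefficient of z^3 in -2·cos(z) is 0 and in 2·ln(1 - 2z) is -16/3.
Lower-order terms cancel with the polynomial part, so the numerator is (-16/3)·z^3 + o(z^3), and the limit is (-16/3)/(-4) = 4/3.

4/3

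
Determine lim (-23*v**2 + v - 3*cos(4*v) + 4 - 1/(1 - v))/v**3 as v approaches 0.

Substitution gives 0/0; apply L'Hôpital's rule 3 times.
After differentiating numerator and denominator 3 times the quotient is (-192*sin(4*v) - 6/(v - 1)^4)/(6); at v = 0 this is -1.

-1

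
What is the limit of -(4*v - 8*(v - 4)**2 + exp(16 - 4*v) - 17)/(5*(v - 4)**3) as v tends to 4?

Direct substitution gives 0/0.
Apply L'Hôpital: lim (-16*v - 4*e^(16 - 4*v) + 68)/(-15*(v - 4)^2), still 0/0.
Apply L'Hôpital: lim (16*e^(16 - 4*v) - 16)/(120 - 30*v), still 0/0.
After 3 applications of L'Hôpital's rule the quotient is (-64*e^(16 - 4*v))/(-30); substituting v = 4 gives 32/15.

32/15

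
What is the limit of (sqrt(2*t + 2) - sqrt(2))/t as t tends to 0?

Substitution gives 0/0. Multiply numerator and denominator by the conjugate √(2 + 2t) + √2.
The numerator becomes (2 + 2t) − 2 = 2t, so the expression simplifies to 2/(√(2 + 2t) + √2).
Letting t → 0 gives 2/(2√2) = √(2)/2.

√(2)/2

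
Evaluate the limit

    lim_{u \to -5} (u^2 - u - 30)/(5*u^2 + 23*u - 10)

11/27

Since u = -5 makes numerator and denominator zero, (u + 5) divides both.
Cancelling it gives (u - 6)/(5*u - 2); now plug in u = -5 to get 11/27.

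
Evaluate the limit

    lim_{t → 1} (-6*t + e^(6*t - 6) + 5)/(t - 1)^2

18

Direct substitution gives 0/0.
Apply L'Hôpital: lim (6*e^(6*t - 6) - 6)/(2*t - 2), still 0/0.
After 2 applications of L'Hôpital's rule the quotient is (36*e^(6*t - 6))/(2); substituting t = 1 gives 18.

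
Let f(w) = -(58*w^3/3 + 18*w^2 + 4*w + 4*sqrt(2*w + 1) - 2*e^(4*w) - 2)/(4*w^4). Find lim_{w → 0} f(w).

143/24

Substitution gives 0/0 (the numerator vanishes to order 4).
Expand each term to order w^4: the coefficient of w^4 in -2·e^(4w) is -64/3 and in 4·√(1 + 2w) is -5/2.
Lower-order terms cancel with the polynomial part, so the numerator is (-143/6)·w^4 + o(w^4), and the limit is (-143/6)/(-4) = 143/24.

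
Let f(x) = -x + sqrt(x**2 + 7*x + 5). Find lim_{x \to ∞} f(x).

This has the form ∞ − ∞. Multiply and divide by the conjugate √(x^2 + 7*x + 5) + x.
That gives (7x + 5) / (√(x^2 + 7*x + 5) + x).
Divide numerator and denominator by x: the limit is 7/(2·1) = 7/2.

7/2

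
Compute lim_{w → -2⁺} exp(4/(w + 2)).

As w → -2⁺, 4/(w + 2) → +∞, so e^(4/(w + 2)) → ∞.

∞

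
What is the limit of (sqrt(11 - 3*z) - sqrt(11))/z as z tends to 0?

-3*√(11)/22

A 0/0 form; rationalise with √(11 - 3z) + √11. This collapses the numerator to -3z, leaving -3/(√(11 - 3z) + √11) → -3/(2√11) = -3*√(11)/22.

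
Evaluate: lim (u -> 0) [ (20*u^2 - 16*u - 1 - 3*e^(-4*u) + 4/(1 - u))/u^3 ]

Substitution gives 0/0 (the numerator vanishes to order 3).
Expand each term to order u^3: the coefficient of u^3 in 4·1/(1 - u) is 4 and in -3·e^(-4u) is 32.
Lower-order terms cancel with the polynomial part, so the numerator is (36)·u^3 + o(u^3), and the limit is (36)/(1) = 36.

36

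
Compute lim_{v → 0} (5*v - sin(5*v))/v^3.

125/6

Direct substitution gives 0/0.
Apply L'Hôpital: lim (5 - 5*cos(5*v))/(3*v^2), still 0/0.
Apply L'Hôpital: lim (25*sin(5*v))/(6*v), still 0/0.
After 3 applications of L'Hôpital's rule the quotient is (125*cos(5*v))/(6); substituting v = 0 gives 125/6.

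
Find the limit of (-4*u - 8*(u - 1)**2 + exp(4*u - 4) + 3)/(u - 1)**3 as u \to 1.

32/3

Direct substitution gives 0/0.
Apply L'Hôpital: lim (-16*u + 4*e^(4*u - 4) + 12)/(3*(u - 1)^2), still 0/0.
Apply L'Hôpital: lim (16*e^(4*u - 4) - 16)/(6*u - 6), still 0/0.
After 3 applications of L'Hôpital's rule the quotient is (64*e^(4*u - 4))/(6); substituting u = 1 gives 32/3.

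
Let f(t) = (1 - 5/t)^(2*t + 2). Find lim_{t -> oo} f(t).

e^(-10)

Write it as [(1 - 5/t)^t]^(2) · (1 - 5/t)^(2). The bracketed term tends to e^(-5) and the second factor to 1, so the limit is e^(-10).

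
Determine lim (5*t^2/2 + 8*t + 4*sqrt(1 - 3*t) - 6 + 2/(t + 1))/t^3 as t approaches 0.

Substitution gives 0/0; apply L'Hôpital's rule 3 times.
After differentiating numerator and denominator 3 times the quotient is (-12/(t + 1)^4 - 81/(2*(1 - 3*t)^(5/2)))/(6); at t = 0 this is -35/4.

-35/4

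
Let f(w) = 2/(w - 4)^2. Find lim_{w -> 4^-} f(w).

∞

As w → 4⁻, (w - 4) → 0⁻, so (w - 4)^2 → 0⁺ and 2/(w - 4)^2 → ∞.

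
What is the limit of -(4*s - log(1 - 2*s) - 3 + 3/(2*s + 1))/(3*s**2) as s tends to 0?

Substitution gives 0/0 (the numerator vanishes to order 2).
Expand each term to order s^2: the coefficient of s^2 in 3·1/(1 + 2s) is 12 and in −ln(1 - 2s) is 2.
Lower-order terms cancel with the polynomial part, so the numerator is (14)·s^2 + o(s^2), and the limit is (14)/(-3) = -14/3.

-14/3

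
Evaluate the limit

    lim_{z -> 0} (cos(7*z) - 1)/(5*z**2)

Direct substitution gives 0/0.
Apply L'Hôpital: lim (-7*sin(7*z))/(10*z), still 0/0.
After 2 applications of L'Hôpital's rule the quotient is (-49*cos(7*z))/(10); substituting z = 0 gives -49/10.

-49/10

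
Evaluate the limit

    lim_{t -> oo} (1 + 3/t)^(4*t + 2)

Write it as [(1 + 3/t)^t]^(4) · (1 + 3/t)^(2). The bracketed term tends to e^(3) and the second factor to 1, so the limit is e^(12).

e^(12)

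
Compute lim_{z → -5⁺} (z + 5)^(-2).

∞

As z → -5⁺, (z + 5) → 0⁺, so (z + 5)^2 → 0⁺ and 1/(z + 5)^2 → ∞.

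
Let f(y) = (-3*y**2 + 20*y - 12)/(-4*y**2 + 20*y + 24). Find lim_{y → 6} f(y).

4/7

Direct substitution gives 0/0, so factor. Both numerator and denominator have (y - 6) as a factor.
After cancelling, the expression reduces to (2 - 3*y)/(-4*y - 4).
Substituting y = 6 gives 4/7.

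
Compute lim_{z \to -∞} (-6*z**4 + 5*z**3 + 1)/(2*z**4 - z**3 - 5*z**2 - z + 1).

Numerator and denominator both have degree 4.
Dividing every term by z^4, all lower-order terms vanish and the limit is the ratio of leading coefficients, -6/(2) = -3.

-3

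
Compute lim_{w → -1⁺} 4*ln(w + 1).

As w → -1⁺, w + 1 → 0⁺ and ln(w + 1) → −∞.
Multiplying by 4 gives -∞.

-∞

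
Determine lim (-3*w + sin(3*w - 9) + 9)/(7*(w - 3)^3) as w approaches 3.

-9/14

Direct substitution gives 0/0.
Apply L'Hôpital: lim (3*cos(3*w - 9) - 3)/(21*(w - 3)^2), still 0/0.
Apply L'Hôpital: lim (-9*sin(3*w - 9))/(42*w - 126), still 0/0.
After 3 applications of L'Hôpital's rule the quotient is (-27*cos(3*w - 9))/(42); substituting w = 3 gives -9/14.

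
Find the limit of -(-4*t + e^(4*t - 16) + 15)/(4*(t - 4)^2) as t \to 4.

Direct substitution gives 0/0.
Apply L'Hôpital: lim (4*e^(4*t - 16) - 4)/(32 - 8*t), still 0/0.
After 2 applications of L'Hôpital's rule the quotient is (16*e^(4*t - 16))/(-8); substituting t = 4 gives -2.

-2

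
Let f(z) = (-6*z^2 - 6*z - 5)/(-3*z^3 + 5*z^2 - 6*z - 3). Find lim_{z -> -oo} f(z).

The denominator has degree 3 and the numerator degree 2. Dividing numerator and denominator by z^3 sends every term to 0 except the leading denominator term, so the limit is 0.

0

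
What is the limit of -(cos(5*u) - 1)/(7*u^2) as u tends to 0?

Direct substitution gives 0/0.
Apply L'Hôpital: lim (-5*sin(5*u))/(-14*u), still 0/0.
After 2 applications of L'Hôpital's rule the quotient is (-25*cos(5*u))/(-14); substituting u = 0 gives 25/14.

25/14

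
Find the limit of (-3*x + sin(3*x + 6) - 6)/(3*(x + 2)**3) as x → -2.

-3/2

Direct substitution gives 0/0.
Apply L'Hôpital: lim (3*cos(3*x + 6) - 3)/(9*(x + 2)^2), still 0/0.
Apply L'Hôpital: lim (-9*sin(3*x + 6))/(18*x + 36), still 0/0.
After 3 applications of L'Hôpital's rule the quotient is (-27*cos(3*x + 6))/(18); substituting x = -2 gives -3/2.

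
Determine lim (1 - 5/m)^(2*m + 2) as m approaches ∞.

Write it as [(1 - 5/m)^m]^(2) · (1 - 5/m)^(2). The bracketed term tends to e^(-5) and the second factor to 1, so the limit is e^(-10).

e^(-10)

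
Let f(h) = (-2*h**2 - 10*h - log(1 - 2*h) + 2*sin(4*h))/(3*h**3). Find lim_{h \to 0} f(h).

-56/9

Substitution gives 0/0 (the numerator vanishes to order 3).
Expand each term to order h^3: the coefficient of h^3 in 2·sin(4h) is -64/3 and in −ln(1 - 2h) is 8/3.
Lower-order terms cancel with the polynomial part, so the numerator is (-56/3)·h^3 + o(h^3), and the limit is (-56/3)/(3) = -56/9.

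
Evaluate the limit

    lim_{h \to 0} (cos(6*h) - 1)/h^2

Direct substitution gives 0/0.
Apply L'Hôpital: lim (-6*sin(6*h))/(2*h), still 0/0.
After 2 applications of L'Hôpital's rule the quotient is (-36*cos(6*h))/(2); substituting h = 0 gives -18.

-18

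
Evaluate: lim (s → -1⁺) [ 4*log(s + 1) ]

-∞

As s → -1⁺, s + 1 → 0⁺ and ln(s + 1) → −∞.
Multiplying by 4 gives -∞.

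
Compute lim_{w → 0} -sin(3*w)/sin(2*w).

-3/2

Substitution gives 0/0.
Divide numerator and denominator by w: sin(3w)/w → 3 and sin(2w)/w → 2, so the limit is -1·3/2 = -3/2.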